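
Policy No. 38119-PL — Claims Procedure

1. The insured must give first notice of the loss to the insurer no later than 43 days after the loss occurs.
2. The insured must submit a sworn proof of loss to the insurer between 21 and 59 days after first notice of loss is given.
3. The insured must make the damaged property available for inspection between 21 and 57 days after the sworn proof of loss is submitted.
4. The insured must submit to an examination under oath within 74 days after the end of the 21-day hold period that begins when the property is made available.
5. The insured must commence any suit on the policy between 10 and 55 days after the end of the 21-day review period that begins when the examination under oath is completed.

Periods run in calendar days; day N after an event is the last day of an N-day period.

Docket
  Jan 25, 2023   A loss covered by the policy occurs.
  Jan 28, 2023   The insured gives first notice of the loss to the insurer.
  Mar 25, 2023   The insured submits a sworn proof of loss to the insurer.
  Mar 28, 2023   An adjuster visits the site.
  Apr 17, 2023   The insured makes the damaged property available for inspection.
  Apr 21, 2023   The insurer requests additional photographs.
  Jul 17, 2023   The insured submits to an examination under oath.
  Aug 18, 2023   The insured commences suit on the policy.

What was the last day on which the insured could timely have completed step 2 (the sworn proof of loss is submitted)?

Step 2 runs from Jan 28, 2023, when first notice of loss is given. The window is 21–59 days after Jan 28, 2023; it closes on Mar 28, 2023.

Mar 28, 2023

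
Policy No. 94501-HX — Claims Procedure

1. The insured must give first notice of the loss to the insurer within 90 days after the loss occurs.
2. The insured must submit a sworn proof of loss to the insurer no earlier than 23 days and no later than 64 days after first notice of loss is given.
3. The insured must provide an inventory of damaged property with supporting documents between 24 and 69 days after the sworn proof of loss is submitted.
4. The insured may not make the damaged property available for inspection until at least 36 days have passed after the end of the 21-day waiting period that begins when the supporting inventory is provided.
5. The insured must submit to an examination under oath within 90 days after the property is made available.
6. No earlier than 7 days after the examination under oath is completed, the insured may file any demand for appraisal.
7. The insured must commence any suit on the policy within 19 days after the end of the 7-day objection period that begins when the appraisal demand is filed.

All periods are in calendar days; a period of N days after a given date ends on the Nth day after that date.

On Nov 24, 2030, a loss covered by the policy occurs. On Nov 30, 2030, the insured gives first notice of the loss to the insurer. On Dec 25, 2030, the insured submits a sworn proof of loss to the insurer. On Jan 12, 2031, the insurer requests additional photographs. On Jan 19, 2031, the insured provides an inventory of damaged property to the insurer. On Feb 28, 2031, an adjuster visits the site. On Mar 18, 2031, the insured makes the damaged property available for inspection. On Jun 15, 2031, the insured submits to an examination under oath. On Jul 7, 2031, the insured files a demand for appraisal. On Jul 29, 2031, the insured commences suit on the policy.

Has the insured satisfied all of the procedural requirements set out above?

Step 1: 90 days after Nov 24, 2030 (when the loss occurs) is Feb 22, 2031; Nov 30, 2030 is within that limit.
Step 2: the window is 23–64 days after Nov 30, 2030 (when first notice of loss is given), so Dec 23, 2030 through Feb 2, 2031; done Dec 25, 2030, which is between those dates.
Step 3: the window is 24–69 days after Dec 25, 2030 (when the sworn proof of loss is submitted), so Jan 18, 2031 through Mar 4, 2031; done Jan 19, 2031, which is between those dates.
Step 4: the earliest permitted date is 36 days after Feb 9, 2031 (end of the 21-day waiting period, which began when the supporting inventory is provided on Jan 19, 2031), i.e. Mar 17, 2031; Mar 18, 2031 is on or after that date.
Step 5: 90 days after Mar 18, 2031 (when the property is made available) is Jun 16, 2031; done Jun 15, 2031 — timely.
Step 6: the earliest permitted date is 7 days after Jun 15, 2031 (when the examination under oath is completed), i.e. Jun 22, 2031; done Jul 7, 2031 — permitted.
Step 7: 19 days after Jul 14, 2031 (end of the 7-day objection period, which began when the appraisal demand is filed on Jul 7, 2031) is Aug 2, 2031; Jul 29, 2031 is within that limit.

Yes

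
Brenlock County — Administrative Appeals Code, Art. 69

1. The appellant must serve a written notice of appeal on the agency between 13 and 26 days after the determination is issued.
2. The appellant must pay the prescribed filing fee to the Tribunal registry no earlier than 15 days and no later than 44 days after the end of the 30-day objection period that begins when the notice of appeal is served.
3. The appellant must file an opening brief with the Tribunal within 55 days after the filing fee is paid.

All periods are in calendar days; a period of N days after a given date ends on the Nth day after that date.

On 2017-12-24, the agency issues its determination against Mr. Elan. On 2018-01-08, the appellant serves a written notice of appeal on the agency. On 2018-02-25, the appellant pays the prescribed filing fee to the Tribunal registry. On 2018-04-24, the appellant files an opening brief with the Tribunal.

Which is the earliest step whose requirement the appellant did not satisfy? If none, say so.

Step 3

(1) the permitted window runs from 2017-12-24 + 13 = 2018-01-06 to 2017-12-24 + 26 = 2018-01-19; done 2018-01-08, which is between those dates.
(2) the permitted window runs from 2018-02-07 + 15 = 2018-02-22 to 2018-02-07 + 44 = 2018-03-23; done 2018-02-25, which is between those dates.
(3) due by 2018-02-25 + 55 days = 2018-04-21; 2018-04-24 misses that deadline by 3 days.
The procedure was therefore not followed at step 3.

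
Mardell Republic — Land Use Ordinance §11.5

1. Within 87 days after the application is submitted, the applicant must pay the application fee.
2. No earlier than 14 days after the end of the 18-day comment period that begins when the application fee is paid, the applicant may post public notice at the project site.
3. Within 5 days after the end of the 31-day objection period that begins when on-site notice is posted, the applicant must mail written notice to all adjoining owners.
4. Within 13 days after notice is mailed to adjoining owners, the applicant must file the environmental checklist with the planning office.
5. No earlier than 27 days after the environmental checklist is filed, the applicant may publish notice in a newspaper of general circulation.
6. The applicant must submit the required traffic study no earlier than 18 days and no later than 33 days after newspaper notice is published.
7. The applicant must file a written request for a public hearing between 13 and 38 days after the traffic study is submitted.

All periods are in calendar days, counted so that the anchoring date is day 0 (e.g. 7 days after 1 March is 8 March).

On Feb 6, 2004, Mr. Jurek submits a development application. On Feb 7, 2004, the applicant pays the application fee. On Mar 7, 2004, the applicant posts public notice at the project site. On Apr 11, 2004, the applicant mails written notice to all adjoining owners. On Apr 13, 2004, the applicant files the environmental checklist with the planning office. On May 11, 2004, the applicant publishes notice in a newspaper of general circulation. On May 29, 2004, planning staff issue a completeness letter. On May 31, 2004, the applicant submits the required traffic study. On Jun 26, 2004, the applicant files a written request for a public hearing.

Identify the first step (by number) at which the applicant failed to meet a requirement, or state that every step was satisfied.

Step 2

Step 1: 87 days after Feb 6, 2004 (when the application is submitted) is May 3, 2004; done Feb 7, 2004 — timely.
Step 2: the earliest permitted date is 14 days after Feb 25, 2004 (end of the 18-day comment period, which began when the application fee is paid on Feb 7, 2004), i.e. Mar 10, 2004; acted on Mar 7, 2004, 3 days prematurely.
Later steps need not be reached.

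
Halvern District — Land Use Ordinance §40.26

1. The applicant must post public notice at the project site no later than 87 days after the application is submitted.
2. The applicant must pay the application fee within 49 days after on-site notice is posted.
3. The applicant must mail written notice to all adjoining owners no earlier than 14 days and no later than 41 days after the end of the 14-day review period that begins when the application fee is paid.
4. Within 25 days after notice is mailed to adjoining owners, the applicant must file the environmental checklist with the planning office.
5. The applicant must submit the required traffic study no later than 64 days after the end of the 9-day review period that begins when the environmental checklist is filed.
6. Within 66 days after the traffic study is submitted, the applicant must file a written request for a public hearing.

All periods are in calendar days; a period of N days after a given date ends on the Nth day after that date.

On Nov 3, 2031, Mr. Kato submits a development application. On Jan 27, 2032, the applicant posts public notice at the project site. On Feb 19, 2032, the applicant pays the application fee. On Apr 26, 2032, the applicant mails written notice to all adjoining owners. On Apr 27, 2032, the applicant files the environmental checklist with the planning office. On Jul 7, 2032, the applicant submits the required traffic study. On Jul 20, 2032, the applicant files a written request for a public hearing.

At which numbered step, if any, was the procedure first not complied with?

Step 1 — counting 87 days from Nov 3, 2031 (when the application is submitted) gives a deadline of Jan 29, 2032; completed Jan 27, 2032, before the deadline.
Step 2 — counting 49 days from Jan 27, 2032 (when on-site notice is posted) gives a deadline of Mar 16, 2032; completed Feb 19, 2032, before the deadline.
Step 3 — 14 and 41 days from Mar 4, 2032 (end of the 14-day review period, which began when the application fee is paid on Feb 19, 2032) are Mar 18, 2032 and Apr 14, 2032 respectively; Apr 26, 2032 is 12 days past the end of the window.
The procedure was therefore not followed at step 3.

Step 3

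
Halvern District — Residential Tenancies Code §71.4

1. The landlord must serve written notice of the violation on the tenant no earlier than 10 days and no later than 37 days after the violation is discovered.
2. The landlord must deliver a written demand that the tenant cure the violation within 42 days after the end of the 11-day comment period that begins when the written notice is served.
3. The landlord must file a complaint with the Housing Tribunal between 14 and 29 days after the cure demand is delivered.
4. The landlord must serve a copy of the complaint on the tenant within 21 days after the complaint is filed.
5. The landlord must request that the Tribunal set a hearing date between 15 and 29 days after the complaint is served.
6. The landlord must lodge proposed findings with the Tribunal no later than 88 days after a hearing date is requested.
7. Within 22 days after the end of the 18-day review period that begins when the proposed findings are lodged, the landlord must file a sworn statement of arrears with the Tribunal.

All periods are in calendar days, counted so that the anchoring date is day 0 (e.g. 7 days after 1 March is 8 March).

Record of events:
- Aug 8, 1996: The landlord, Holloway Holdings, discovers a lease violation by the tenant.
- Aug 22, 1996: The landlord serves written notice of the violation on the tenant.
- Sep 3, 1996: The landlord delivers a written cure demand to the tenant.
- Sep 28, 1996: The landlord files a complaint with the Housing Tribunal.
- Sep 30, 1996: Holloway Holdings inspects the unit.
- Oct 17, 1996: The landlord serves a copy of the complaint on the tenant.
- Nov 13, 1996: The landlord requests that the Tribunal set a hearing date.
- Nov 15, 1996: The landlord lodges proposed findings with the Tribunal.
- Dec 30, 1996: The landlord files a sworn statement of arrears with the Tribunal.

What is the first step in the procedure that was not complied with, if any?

Step 1: the window is 10–37 days after Aug 8, 1996 (when the violation is discovered), so Aug 18, 1996 through Sep 14, 1996; Aug 22, 1996 falls inside that range.
Step 2: 42 days after Sep 2, 1996 (end of the 11-day comment period, which began when the written notice is served on Aug 22, 1996) is Oct 14, 1996; completed Sep 3, 1996, before the deadline.
Step 3: the window is 14–29 days after Sep 3, 1996 (when the cure demand is delivered), so Sep 17, 1996 through Oct 2, 1996; done Sep 28, 1996, which is between those dates.
Step 4: 21 days after Sep 28, 1996 (when the complaint is filed) is Oct 19, 1996; completed Oct 17, 1996, before the deadline.
Step 5: the window is 15–29 days after Oct 17, 1996 (when the complaint is served), so Nov 1, 1996 through Nov 15, 1996; done Nov 13, 1996 — within the window.
Step 6: 88 days after Nov 13, 1996 (when a hearing date is requested) is Feb 9, 1997; completed Nov 15, 1996, before the deadline.
Step 7: 22 days after Dec 3, 1996 (end of the 18-day review period, which began when the proposed findings are lodged on Nov 15, 1996) is Dec 25, 1996; not done until Dec 30, 1996, 5 days after the deadline.

Step 7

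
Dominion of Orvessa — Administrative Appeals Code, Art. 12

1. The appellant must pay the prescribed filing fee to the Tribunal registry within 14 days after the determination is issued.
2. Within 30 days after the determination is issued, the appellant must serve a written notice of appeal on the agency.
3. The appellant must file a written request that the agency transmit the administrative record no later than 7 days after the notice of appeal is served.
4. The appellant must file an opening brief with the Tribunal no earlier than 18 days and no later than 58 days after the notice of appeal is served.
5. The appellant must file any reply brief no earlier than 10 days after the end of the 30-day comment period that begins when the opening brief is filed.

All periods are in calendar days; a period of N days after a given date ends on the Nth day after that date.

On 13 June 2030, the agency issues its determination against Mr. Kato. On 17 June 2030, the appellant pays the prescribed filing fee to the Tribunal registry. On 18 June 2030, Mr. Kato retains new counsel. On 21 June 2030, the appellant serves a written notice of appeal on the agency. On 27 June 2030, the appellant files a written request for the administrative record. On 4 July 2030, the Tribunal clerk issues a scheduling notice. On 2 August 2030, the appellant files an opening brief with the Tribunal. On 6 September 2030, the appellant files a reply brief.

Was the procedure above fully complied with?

Step 1: 14 days after 13 June 2030 (when the determination is issued) is 27 June 2030; done 17 June 2030 — timely.
Step 2: 30 days after 13 June 2030 (when the determination is issued) is 13 July 2030; completed 21 June 2030, before the deadline.
Step 3: 7 days after 21 June 2030 (when the notice of appeal is served) is 28 June 2030; 27 June 2030 is within that limit.
Step 4: the window is 18–58 days after 21 June 2030 (when the notice of appeal is served), so 9 July 2030 through 18 August 2030; done 2 August 2030 — within the window.
Step 5: the earliest permitted date is 10 days after 1 September 2030 (end of the 30-day comment period, which began when the opening brief is filed on 2 August 2030), i.e. 11 September 2030; 6 September 2030 is 5 days before the earliest permitted date.
The procedure was therefore not followed at step 5.

No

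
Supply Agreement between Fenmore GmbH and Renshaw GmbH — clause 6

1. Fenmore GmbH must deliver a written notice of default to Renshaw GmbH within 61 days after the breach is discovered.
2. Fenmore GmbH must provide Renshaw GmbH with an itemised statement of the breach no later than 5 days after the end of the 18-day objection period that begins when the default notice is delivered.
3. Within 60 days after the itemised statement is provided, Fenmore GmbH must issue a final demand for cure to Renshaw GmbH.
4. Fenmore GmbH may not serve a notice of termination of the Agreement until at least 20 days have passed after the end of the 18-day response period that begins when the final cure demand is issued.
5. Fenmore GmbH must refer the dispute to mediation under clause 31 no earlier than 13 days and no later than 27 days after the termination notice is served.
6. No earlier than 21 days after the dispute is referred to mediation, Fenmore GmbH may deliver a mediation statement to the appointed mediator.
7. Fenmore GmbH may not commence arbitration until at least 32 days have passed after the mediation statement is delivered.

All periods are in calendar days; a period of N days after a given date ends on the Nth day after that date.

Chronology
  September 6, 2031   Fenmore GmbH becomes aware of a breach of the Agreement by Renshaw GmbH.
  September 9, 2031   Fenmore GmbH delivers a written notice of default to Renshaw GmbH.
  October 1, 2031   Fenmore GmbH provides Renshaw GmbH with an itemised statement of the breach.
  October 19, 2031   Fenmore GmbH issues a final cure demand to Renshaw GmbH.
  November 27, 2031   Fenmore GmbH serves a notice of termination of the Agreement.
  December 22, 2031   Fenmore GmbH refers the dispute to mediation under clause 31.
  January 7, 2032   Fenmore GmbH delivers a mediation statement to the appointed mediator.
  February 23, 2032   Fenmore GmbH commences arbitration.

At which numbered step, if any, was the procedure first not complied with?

Step 6

Step 1: 61 days after September 6, 2031 (when the breach is discovered) is November 6, 2031; done September 9, 2031 — timely.
Step 2: 5 days after September 27, 2031 (end of the 18-day objection period, which began when the default notice is delivered on September 9, 2031) is October 2, 2031; completed October 1, 2031, before the deadline.
Step 3: 60 days after October 1, 2031 (when the itemised statement is provided) is November 30, 2031; done October 19, 2031 — timely.
Step 4: the earliest permitted date is 20 days after November 6, 2031 (end of the 18-day response period, which began when the final cure demand is issued on October 19, 2031), i.e. November 26, 2031; November 27, 2031 is on or after that date.
Step 5: the window is 13–27 days after November 27, 2031 (when the termination notice is served), so December 10, 2031 through December 24, 2031; December 22, 2031 falls inside that range.
Step 6: the earliest permitted date is 21 days after December 22, 2031 (when the dispute is referred to mediation), i.e. January 12, 2032; acted on January 7, 2032, 5 days prematurely.
That is the first point of non-compliance.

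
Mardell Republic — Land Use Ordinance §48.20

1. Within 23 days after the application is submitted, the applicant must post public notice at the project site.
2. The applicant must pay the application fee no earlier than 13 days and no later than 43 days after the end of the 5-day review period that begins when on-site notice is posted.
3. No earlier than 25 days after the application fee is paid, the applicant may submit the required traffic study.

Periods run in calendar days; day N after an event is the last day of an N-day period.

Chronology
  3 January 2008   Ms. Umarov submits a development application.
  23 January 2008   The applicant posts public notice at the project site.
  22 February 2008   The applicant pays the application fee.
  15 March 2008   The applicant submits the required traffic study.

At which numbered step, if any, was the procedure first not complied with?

(1) due by 3 January 2008 + 23 days = 26 January 2008; completed 23 January 2008, before the deadline.
(2) the permitted window runs from 28 January 2008 + 13 = 10 February 2008 to 28 January 2008 + 43 = 11 March 2008; done 22 February 2008 — within the window.
(3) permitted from 22 February 2008 + 25 days = 18 March 2008 onward; acted on 15 March 2008, 3 days prematurely.

Step 3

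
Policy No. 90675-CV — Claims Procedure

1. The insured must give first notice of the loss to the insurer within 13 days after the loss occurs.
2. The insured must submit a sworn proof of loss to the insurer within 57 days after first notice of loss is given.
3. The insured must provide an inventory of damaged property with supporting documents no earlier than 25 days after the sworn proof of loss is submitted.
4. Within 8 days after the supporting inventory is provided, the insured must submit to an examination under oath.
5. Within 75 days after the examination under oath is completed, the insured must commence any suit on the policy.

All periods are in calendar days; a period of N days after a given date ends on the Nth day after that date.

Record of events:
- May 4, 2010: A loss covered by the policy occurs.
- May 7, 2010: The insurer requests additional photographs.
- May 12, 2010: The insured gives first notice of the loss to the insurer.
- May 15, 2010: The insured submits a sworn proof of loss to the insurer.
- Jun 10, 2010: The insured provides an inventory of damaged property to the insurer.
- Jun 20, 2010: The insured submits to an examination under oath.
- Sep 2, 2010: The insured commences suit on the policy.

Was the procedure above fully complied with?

No

Step 1: 13 days after May 4, 2010 (when the loss occurs) is May 17, 2010; done May 12, 2010 — timely.
Step 2: 57 days after May 12, 2010 (when first notice of loss is given) is Jul 8, 2010; completed May 15, 2010, before the deadline.
Step 3: the earliest permitted date is 25 days after May 15, 2010 (when the sworn proof of loss is submitted), i.e. Jun 9, 2010; done Jun 10, 2010 — permitted.
Step 4: 8 days after Jun 10, 2010 (when the supporting inventory is provided) is Jun 18, 2010; done Jun 20, 2010 — 2 days late.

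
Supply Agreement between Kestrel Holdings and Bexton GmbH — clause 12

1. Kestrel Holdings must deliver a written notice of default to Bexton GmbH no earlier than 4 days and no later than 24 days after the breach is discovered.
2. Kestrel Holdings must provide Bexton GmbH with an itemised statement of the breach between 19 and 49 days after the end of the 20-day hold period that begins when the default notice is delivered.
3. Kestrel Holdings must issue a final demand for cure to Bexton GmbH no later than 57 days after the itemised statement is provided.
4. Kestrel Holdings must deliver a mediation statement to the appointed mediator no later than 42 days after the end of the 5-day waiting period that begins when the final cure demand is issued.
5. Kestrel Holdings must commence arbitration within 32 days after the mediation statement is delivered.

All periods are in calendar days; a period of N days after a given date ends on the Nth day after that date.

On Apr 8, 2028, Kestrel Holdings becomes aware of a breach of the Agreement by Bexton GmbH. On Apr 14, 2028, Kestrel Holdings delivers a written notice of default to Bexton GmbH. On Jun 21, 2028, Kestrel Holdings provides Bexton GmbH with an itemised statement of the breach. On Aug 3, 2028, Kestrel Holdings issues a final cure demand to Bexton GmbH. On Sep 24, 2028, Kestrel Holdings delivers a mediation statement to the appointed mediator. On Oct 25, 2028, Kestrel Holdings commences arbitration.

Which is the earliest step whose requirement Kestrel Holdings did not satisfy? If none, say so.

Step 4

Step 1: the window is 4–24 days after Apr 8, 2028 (when the breach is discovered), so Apr 12, 2028 through May 2, 2028; done Apr 14, 2028, which is between those dates.
Step 2: the window is 19–49 days after May 4, 2028 (end of the 20-day hold period, which began when the default notice is delivered on Apr 14, 2028), so May 23, 2028 through Jun 22, 2028; done Jun 21, 2028 — within the window.
Step 3: 57 days after Jun 21, 2028 (when the itemised statement is provided) is Aug 17, 2028; done Aug 3, 2028 — timely.
Step 4: 42 days after Aug 8, 2028 (end of the 5-day waiting period, which began when the final cure demand is issued on Aug 3, 2028) is Sep 19, 2028; done Sep 24, 2028 — 5 days late.
Later steps need not be reached.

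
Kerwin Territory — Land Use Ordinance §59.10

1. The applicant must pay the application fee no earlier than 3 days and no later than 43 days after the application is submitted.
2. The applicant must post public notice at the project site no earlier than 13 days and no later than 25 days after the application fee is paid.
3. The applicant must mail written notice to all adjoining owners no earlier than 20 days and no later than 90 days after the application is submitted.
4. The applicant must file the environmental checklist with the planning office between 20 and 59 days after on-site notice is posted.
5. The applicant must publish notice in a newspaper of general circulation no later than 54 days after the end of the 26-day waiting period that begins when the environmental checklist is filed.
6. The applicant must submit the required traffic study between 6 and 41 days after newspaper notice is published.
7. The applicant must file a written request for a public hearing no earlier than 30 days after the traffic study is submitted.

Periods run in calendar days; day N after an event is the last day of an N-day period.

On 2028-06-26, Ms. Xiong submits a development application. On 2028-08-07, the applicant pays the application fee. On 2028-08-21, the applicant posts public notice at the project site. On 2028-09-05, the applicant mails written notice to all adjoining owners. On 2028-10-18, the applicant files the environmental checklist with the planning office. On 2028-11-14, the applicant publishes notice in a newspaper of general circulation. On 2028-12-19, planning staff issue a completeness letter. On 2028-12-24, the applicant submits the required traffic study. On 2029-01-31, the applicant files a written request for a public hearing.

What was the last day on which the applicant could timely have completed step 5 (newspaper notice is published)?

2029-01-06

The environmental checklist is filed on 2028-10-18; the 26-day waiting period therefore ends 2028-11-13, and step 5 runs from that date. 54 days after 2028-11-13 is 2029-01-06.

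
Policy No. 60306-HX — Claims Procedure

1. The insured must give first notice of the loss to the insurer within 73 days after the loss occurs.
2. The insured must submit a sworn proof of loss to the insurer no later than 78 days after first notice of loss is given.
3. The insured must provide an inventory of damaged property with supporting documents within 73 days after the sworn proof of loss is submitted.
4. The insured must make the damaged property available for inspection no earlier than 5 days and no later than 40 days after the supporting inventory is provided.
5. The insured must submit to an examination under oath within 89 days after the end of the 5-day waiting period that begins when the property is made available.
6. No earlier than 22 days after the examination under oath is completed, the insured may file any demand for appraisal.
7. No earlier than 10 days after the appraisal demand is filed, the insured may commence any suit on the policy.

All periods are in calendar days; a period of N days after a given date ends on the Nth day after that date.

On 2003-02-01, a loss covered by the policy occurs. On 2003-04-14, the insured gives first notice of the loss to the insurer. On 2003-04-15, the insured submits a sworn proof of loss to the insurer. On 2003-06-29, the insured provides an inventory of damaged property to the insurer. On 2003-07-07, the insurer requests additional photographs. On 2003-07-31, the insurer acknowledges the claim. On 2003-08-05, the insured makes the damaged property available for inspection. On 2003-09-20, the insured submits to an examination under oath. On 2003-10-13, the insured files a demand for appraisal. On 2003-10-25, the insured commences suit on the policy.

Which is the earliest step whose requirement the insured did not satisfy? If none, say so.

Step 3

Step 1: 73 days after 2003-02-01 (when the loss occurs) is 2003-04-15; done 2003-04-14 — timely.
Step 2: 78 days after 2003-04-14 (when first notice of loss is given) is 2003-07-01; completed 2003-04-15, before the deadline.
Step 3: 73 days after 2003-04-15 (when the sworn proof of loss is submitted) is 2003-06-27; not done until 2003-06-29, 2 days after the deadline.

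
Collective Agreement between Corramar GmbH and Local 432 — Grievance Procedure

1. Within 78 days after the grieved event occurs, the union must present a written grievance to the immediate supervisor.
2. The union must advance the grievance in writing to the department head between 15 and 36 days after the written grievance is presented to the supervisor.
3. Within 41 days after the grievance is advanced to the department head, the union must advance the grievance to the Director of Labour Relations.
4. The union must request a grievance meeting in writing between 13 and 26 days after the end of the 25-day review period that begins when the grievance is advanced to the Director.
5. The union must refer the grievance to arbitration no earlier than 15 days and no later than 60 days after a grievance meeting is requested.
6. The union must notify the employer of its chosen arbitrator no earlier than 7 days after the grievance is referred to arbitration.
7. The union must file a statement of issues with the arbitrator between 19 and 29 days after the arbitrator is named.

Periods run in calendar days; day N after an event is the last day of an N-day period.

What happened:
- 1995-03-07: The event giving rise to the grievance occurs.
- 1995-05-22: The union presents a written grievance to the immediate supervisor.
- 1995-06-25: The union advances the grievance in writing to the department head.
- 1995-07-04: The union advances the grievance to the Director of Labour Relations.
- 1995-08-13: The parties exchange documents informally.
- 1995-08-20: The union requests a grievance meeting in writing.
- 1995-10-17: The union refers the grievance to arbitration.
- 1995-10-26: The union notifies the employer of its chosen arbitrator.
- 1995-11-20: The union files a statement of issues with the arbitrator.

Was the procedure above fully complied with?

Step 1: 78 days after 1995-03-07 (when the grieved event occurs) is 1995-05-24; done 1995-05-22 — timely.
Step 2: the window is 15–36 days after 1995-05-22 (when the written grievance is presented to the supervisor), so 1995-06-06 through 1995-06-27; 1995-06-25 falls inside that range.
Step 3: 41 days after 1995-06-25 (when the grievance is advanced to the department head) is 1995-08-05; completed 1995-07-04, before the deadline.
Step 4: the window is 13–26 days after 1995-07-29 (end of the 25-day review period, which began when the grievance is advanced to the Director on 1995-07-04), so 1995-08-11 through 1995-08-24; done 1995-08-20, which is between those dates.
Step 5: the window is 15–60 days after 1995-08-20 (when a grievance meeting is requested), so 1995-09-04 through 1995-10-19; done 1995-10-17 — within the window.
Step 6: the earliest permitted date is 7 days after 1995-10-17 (when the grievance is referred to arbitration), i.e. 1995-10-24; 1995-10-26 is on or after that date.
Step 7: the window is 19–29 days after 1995-10-26 (when the arbitrator is named), so 1995-11-14 through 1995-11-24; done 1995-11-20 — within the window.

Yes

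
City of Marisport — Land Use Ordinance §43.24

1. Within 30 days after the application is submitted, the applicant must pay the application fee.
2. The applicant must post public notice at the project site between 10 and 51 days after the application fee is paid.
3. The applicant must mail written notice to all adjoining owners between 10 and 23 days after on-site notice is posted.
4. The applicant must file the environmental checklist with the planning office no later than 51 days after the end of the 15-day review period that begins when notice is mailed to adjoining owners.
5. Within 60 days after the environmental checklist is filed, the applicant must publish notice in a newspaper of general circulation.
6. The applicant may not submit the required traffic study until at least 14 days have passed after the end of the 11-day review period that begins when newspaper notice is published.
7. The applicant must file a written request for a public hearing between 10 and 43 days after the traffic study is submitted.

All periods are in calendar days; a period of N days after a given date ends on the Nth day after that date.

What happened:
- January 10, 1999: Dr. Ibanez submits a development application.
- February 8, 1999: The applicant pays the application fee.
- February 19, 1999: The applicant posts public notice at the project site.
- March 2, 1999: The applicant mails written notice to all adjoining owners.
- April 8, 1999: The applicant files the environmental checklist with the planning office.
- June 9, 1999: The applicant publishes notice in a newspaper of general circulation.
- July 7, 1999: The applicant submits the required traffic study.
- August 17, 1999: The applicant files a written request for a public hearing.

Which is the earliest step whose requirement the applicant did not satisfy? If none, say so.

Step 5

Step 1: 30 days after January 10, 1999 (when the application is submitted) is February 9, 1999; February 8, 1999 is within that limit.
Step 2: the window is 10–51 days after February 8, 1999 (when the application fee is paid), so February 18, 1999 through March 31, 1999; done February 19, 1999 — within the window.
Step 3: the window is 10–23 days after February 19, 1999 (when on-site notice is posted), so March 1, 1999 through March 14, 1999; done March 2, 1999 — within the window.
Step 4: 51 days after March 17, 1999 (end of the 15-day review period, which began when notice is mailed to adjoining owners on March 2, 1999) is May 7, 1999; completed April 8, 1999, before the deadline.
Step 5: 60 days after April 8, 1999 (when the environmental checklist is filed) is June 7, 1999; not done until June 9, 1999, 2 days after the deadline.
That is the first point of non-compliance.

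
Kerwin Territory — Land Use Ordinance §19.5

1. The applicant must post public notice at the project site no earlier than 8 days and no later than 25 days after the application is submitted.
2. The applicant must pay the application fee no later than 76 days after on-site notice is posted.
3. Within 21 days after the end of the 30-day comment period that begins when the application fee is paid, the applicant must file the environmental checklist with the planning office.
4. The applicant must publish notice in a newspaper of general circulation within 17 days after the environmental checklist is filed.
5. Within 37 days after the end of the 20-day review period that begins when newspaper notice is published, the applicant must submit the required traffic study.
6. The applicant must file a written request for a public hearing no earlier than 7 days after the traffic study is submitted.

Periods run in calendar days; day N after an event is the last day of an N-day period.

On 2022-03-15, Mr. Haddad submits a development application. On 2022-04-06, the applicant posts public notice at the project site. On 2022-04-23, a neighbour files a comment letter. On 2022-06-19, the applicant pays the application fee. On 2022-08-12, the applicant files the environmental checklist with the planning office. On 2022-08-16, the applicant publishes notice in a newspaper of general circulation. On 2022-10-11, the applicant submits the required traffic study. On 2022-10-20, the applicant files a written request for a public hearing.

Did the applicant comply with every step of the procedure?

Step 1: the window is 8–25 days after 2022-03-15 (when the application is submitted), so 2022-03-23 through 2022-04-09; done 2022-04-06, which is between those dates.
Step 2: 76 days after 2022-04-06 (when on-site notice is posted) is 2022-06-21; 2022-06-19 is within that limit.
Step 3: 21 days after 2022-07-19 (end of the 30-day comment period, which began when the application fee is paid on 2022-06-19) is 2022-08-09; not done until 2022-08-12, 3 days after the deadline.
No need to go further; step 3 was not satisfied.

No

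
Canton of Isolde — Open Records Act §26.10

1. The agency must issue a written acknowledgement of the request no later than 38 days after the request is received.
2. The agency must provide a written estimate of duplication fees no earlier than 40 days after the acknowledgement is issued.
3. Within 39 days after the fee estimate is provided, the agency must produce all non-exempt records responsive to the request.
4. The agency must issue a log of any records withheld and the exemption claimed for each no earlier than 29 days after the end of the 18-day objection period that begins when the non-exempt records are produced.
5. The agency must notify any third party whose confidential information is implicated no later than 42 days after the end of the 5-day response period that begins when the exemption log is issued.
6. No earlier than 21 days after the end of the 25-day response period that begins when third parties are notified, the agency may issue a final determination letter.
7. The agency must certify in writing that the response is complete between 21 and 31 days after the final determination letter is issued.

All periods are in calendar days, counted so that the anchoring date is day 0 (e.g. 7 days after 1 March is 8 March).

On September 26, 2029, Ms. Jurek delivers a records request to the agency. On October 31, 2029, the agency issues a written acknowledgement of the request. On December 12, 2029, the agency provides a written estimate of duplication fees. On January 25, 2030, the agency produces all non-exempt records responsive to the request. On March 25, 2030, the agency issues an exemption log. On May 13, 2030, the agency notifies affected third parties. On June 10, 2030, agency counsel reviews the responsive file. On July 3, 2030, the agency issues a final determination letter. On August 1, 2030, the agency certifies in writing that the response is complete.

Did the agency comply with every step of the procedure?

No

Step 1 — counting 38 days from September 26, 2029 (when the request is received) gives a deadline of November 3, 2029; completed October 31, 2029, before the deadline.
Step 2 — must wait 40 days from October 31, 2029 (when the acknowledgement is issued), so not before December 10, 2029; done December 12, 2029 — permitted.
Step 3 — counting 39 days from December 12, 2029 (when the fee estimate is provided) gives a deadline of January 20, 2030; not done until January 25, 2030, 5 days after the deadline.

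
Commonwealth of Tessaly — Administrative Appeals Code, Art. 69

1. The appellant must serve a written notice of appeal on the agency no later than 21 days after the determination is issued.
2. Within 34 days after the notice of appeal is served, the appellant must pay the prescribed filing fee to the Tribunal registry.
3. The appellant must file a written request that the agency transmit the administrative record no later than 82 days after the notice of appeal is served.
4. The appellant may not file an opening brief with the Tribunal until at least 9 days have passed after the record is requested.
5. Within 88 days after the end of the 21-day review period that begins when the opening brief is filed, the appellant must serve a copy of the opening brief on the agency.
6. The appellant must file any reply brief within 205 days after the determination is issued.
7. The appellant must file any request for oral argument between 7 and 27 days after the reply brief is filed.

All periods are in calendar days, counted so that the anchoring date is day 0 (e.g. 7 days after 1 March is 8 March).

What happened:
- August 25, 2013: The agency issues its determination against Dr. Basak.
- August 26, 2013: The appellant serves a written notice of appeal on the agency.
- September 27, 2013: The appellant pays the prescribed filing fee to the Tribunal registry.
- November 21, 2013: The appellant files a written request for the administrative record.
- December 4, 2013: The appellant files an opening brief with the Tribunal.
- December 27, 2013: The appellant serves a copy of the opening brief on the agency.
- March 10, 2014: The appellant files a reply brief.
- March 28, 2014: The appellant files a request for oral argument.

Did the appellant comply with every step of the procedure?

Step 1 — counting 21 days from August 25, 2013 (when the determination is issued) gives a deadline of September 15, 2013; August 26, 2013 is within that limit.
Step 2 — counting 34 days from August 26, 2013 (when the notice of appeal is served) gives a deadline of September 29, 2013; done September 27, 2013 — timely.
Step 3 — counting 82 days from August 26, 2013 (when the notice of appeal is served) gives a deadline of November 16, 2013; not done until November 21, 2013, 5 days after the deadline.

No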